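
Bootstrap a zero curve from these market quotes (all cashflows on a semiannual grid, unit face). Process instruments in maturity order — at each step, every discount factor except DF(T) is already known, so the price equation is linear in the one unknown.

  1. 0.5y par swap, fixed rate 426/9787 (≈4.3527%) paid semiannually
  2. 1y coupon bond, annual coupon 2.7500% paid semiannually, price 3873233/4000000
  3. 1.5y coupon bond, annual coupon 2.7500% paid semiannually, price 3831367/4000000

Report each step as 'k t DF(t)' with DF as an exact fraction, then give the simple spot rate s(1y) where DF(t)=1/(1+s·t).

1 1/2 9787/10000
2 1 9419/10000
3 3/2 2297/2500
s(1y) = (1/(9419/10000) − 1)/(1) = 581/9419 ≈ 6.1684%

step 1 [0.5y] swap r/2=213/9787: DF=(1 − 213/9787·(0))/(1+213/9787) = 9787/10000 ≈ 0.978700
step 2 [1y] bond c/2=11/800: DF=(3873233/4000000 − 11/800·(0.978700))/(1+11/800) = 9419/10000 ≈ 0.941900
step 3 [1.5y] bond c/2=11/800: DF=(3831367/4000000 − 11/800·(0.978700+0.941900))/(1+11/800) = 2297/2500 ≈ 0.918800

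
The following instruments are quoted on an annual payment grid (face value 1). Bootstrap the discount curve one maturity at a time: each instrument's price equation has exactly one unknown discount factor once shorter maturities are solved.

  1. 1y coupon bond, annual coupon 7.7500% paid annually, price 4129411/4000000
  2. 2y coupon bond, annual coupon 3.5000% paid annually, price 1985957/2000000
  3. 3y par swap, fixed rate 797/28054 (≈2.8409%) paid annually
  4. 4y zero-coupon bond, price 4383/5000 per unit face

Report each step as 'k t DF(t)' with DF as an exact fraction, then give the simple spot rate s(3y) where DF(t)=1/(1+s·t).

step 1 [1y] bond c/1=31/400: DF=(4129411/4000000 − 31/400·(0))/(1+31/400) = 9581/10000 ≈ 0.958100
step 2 [2y] bond c/1=7/200: DF=(1985957/2000000 − 7/200·(0.958100))/(1+7/200) = 927/1000 ≈ 0.927000
step 3 [3y] swap r/1=797/28054: DF=(1 − 797/28054·(0.958100+0.927000))/(1+797/28054) = 9203/10000 ≈ 0.920300
step 4 [4y] zero: DF = P = 4383/5000 ≈ 0.876600

1 1 9581/10000
2 2 927/1000
3 3 9203/10000
4 4 4383/5000
s(3y) = (1/(9203/10000) − 1)/(3) = 797/27609 ≈ 2.8867%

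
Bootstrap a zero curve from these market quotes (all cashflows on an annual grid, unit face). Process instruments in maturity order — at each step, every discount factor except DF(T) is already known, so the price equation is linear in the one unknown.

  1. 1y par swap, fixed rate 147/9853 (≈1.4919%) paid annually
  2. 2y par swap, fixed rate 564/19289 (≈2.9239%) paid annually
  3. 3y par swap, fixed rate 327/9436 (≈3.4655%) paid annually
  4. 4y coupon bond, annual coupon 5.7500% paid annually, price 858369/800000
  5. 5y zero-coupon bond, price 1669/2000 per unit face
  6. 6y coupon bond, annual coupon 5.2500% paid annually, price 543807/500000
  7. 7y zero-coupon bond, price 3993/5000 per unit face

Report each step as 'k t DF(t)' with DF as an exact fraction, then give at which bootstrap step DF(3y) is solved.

1 1 9853/10000
2 2 2359/2500
3 3 9019/10000
4 4 8607/10000
5 5 1669/2000
6 6 2019/2500
7 7 3993/5000
DF(3y) is solved at step 3

step 1 [1y] swap r/1=147/9853: DF=(1 − 147/9853·(0))/(1+147/9853) = 9853/10000 ≈ 0.985300
step 2 [2y] swap r/1=564/19289: DF=(1 − 564/19289·(0.985300))/(1+564/19289) = 2359/2500 ≈ 0.943600
step 3 [3y] swap r/1=327/9436: DF=(1 − 327/9436·(0.985300+0.943600))/(1+327/9436) = 9019/10000 ≈ 0.901900
step 4 [4y] bond c/1=23/400: DF=(858369/800000 − 23/400·(0.985300+0.943600+0.901900))/(1+23/400) = 8607/10000 ≈ 0.860700
step 5 [5y] zero: DF = P = 1669/2000 ≈ 0.834500
step 6 [6y] bond c/1=21/400: DF=(543807/500000 − 21/400·(0.985300+0.943600+0.901900+0.860700+0.834500))/(1+21/400) = 2019/2500 ≈ 0.807600
step 7 [7y] zero: DF = P = 3993/5000 ≈ 0.798600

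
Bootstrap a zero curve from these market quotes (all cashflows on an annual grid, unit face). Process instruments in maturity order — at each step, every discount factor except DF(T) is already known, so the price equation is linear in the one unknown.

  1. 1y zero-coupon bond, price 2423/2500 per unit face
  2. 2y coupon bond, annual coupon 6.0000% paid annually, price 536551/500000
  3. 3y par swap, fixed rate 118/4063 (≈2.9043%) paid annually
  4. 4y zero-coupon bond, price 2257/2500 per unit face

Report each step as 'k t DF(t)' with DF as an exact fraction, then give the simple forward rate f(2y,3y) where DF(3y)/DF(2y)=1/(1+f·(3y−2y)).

1 1 2423/2500
2 2 383/400
3 3 4587/5000
4 4 2257/2500
f(2y,3y) = ((383/400)/(4587/5000) − 1)/(1) = 401/9174 ≈ 4.3710%

step 1 [1y] zero: DF = P = 2423/2500 ≈ 0.969200
step 2 [2y] bond c/1=3/50: DF=(536551/500000 − 3/50·(0.969200))/(1+3/50) = 383/400 ≈ 0.957500
step 3 [3y] swap r/1=118/4063: DF=(1 − 118/4063·(0.969200+0.957500))/(1+118/4063) = 4587/5000 ≈ 0.917400
step 4 [4y] zero: DF = P = 2257/2500 ≈ 0.902800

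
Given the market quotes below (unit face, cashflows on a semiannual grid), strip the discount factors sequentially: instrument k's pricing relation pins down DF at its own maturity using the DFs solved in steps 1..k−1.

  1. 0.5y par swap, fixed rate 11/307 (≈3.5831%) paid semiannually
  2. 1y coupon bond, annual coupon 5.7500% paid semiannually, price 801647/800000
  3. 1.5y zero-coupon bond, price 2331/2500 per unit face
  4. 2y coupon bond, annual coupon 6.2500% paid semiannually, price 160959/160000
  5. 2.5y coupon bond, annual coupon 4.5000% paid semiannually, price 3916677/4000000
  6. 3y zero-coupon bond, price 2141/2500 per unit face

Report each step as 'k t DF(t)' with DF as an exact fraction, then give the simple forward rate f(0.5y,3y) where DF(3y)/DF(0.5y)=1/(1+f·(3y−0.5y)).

1 1/2 614/625
2 1 4733/5000
3 3/2 2331/2500
4 2 1111/1250
5 5/2 8751/10000
6 3 2141/2500
f(0.5y,3y) = ((614/625)/(2141/2500) − 1)/(5/2) = 126/2141 ≈ 5.8851%

step 1 [0.5y] swap r/2=11/614: DF=(1 − 11/614·(0))/(1+11/614) = 614/625 ≈ 0.982400
step 2 [1y] bond c/2=23/800: DF=(801647/800000 − 23/800·(0.982400))/(1+23/800) = 4733/5000 ≈ 0.946600
step 3 [1.5y] zero: DF = P = 2331/2500 ≈ 0.932400
step 4 [2y] bond c/2=1/32: DF=(160959/160000 − 1/32·(0.982400+0.946600+0.932400))/(1+1/32) = 1111/1250 ≈ 0.888800
step 5 [2.5y] bond c/2=9/400: DF=(3916677/4000000 − 9/400·(0.982400+0.946600+0.932400+0.888800))/(1+9/400) = 8751/10000 ≈ 0.875100
step 6 [3y] zero: DF = P = 2141/2500 ≈ 0.856400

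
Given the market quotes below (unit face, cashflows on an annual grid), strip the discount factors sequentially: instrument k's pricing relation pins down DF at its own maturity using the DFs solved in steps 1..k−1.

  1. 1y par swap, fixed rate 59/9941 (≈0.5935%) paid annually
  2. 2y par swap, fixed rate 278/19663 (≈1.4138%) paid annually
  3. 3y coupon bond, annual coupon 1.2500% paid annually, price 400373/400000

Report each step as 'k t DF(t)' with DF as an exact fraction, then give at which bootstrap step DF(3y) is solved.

1 1 9941/10000
2 2 4861/5000
3 3 9643/10000
DF(3y) is solved at step 3

step 1 [1y] swap r/1=59/9941: DF=(1 − 59/9941·(0))/(1+59/9941) = 9941/10000 ≈ 0.994100
step 2 [2y] swap r/1=278/19663: DF=(1 − 278/19663·(0.994100))/(1+278/19663) = 4861/5000 ≈ 0.972200
step 3 [3y] bond c/1=1/80: DF=(400373/400000 − 1/80·(0.994100+0.972200))/(1+1/80) = 9643/10000 ≈ 0.964300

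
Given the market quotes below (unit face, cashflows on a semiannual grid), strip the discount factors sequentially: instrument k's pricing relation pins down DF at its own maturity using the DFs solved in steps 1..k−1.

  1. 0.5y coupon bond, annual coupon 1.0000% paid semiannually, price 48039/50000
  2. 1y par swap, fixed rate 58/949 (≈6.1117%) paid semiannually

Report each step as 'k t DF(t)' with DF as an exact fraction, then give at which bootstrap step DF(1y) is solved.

1 1/2 239/250
2 1 471/500
DF(1y) is solved at step 2

step 1 [0.5y] bond c/2=1/200: DF=(48039/50000 − 1/200·(0))/(1+1/200) = 239/250 ≈ 0.956000
step 2 [1y] swap r/2=29/949: DF=(1 − 29/949·(0.956000))/(1+29/949) = 471/500 ≈ 0.942000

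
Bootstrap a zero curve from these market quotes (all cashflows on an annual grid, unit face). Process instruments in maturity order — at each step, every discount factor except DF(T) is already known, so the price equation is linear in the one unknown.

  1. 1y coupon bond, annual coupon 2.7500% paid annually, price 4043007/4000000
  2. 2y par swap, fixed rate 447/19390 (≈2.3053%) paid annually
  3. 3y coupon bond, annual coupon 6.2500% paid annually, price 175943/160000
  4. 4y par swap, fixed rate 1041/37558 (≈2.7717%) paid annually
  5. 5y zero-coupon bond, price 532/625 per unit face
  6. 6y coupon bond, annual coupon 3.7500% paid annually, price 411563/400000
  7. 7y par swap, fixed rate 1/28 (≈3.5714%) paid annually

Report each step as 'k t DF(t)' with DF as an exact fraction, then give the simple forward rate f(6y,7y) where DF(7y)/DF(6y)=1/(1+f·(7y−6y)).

1 1 9837/10000
2 2 9553/10000
3 3 9209/10000
4 4 8959/10000
5 5 532/625
6 6 2063/2500
7 7 3891/5000
f(6y,7y) = ((2063/2500)/(3891/5000) − 1)/(1) = 235/3891 ≈ 6.0396%

step 1 [1y] bond c/1=11/400: DF=(4043007/4000000 − 11/400·(0))/(1+11/400) = 9837/10000 ≈ 0.983700
step 2 [2y] swap r/1=447/19390: DF=(1 − 447/19390·(0.983700))/(1+447/19390) = 9553/10000 ≈ 0.955300
step 3 [3y] bond c/1=1/16: DF=(175943/160000 − 1/16·(0.983700+0.955300))/(1+1/16) = 9209/10000 ≈ 0.920900
step 4 [4y] swap r/1=1041/37558: DF=(1 − 1041/37558·(0.983700+0.955300+0.920900))/(1+1041/37558) = 8959/10000 ≈ 0.895900
step 5 [5y] zero: DF = P = 532/625 ≈ 0.851200
step 6 [6y] bond c/1=3/80: DF=(411563/400000 − 3/80·(0.983700+0.955300+0.920900+0.895900+0.851200))/(1+3/80) = 2063/2500 ≈ 0.825200
step 7 [7y] swap r/1=1/28: DF=(1 − 1/28·(0.983700+0.955300+0.920900+0.895900+0.851200+0.825200))/(1+1/28) = 3891/5000 ≈ 0.778200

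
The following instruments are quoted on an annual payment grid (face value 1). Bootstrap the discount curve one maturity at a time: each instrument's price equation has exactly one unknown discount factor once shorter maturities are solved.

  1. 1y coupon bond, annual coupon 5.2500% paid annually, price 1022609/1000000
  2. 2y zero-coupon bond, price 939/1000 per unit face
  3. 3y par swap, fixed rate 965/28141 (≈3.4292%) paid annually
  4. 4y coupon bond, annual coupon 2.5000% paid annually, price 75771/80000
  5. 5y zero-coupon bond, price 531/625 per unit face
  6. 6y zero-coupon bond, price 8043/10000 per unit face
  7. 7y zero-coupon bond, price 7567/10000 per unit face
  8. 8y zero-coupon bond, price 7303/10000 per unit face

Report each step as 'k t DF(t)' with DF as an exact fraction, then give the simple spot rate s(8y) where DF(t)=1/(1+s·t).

1 1 2429/2500
2 2 939/1000
3 3 1807/2000
4 4 4277/5000
5 5 531/625
6 6 8043/10000
7 7 7567/10000
8 8 7303/10000
s(8y) = (1/(7303/10000) − 1)/(8) = 2697/58424 ≈ 4.6163%

step 1 [1y] bond c/1=21/400: DF=(1022609/1000000 − 21/400·(0))/(1+21/400) = 2429/2500 ≈ 0.971600
step 2 [2y] zero: DF = P = 939/1000 ≈ 0.939000
step 3 [3y] swap r/1=965/28141: DF=(1 − 965/28141·(0.971600+0.939000))/(1+965/28141) = 1807/2000 ≈ 0.903500
step 4 [4y] bond c/1=1/40: DF=(75771/80000 − 1/40·(0.971600+0.939000+0.903500))/(1+1/40) = 4277/5000 ≈ 0.855400
step 5 [5y] zero: DF = P = 531/625 ≈ 0.849600
step 6 [6y] zero: DF = P = 8043/10000 ≈ 0.804300
step 7 [7y] zero: DF = P = 7567/10000 ≈ 0.756700
step 8 [8y] zero: DF = P = 7303/10000 ≈ 0.730300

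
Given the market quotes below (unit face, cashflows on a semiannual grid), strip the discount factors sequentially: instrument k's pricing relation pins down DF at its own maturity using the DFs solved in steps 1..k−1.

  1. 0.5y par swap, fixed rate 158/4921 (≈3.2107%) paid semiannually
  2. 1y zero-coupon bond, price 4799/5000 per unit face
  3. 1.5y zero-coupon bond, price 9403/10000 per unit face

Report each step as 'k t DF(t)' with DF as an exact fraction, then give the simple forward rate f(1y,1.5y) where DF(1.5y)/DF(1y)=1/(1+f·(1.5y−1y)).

step 1 [0.5y] swap r/2=79/4921: DF=(1 − 79/4921·(0))/(1+79/4921) = 4921/5000 ≈ 0.984200
step 2 [1y] zero: DF = P = 4799/5000 ≈ 0.959800
step 3 [1.5y] zero: DF = P = 9403/10000 ≈ 0.940300

1 1/2 4921/5000
2 1 4799/5000
3 3/2 9403/10000
f(1y,1.5y) = ((4799/5000)/(9403/10000) − 1)/(1/2) = 390/9403 ≈ 4.1476%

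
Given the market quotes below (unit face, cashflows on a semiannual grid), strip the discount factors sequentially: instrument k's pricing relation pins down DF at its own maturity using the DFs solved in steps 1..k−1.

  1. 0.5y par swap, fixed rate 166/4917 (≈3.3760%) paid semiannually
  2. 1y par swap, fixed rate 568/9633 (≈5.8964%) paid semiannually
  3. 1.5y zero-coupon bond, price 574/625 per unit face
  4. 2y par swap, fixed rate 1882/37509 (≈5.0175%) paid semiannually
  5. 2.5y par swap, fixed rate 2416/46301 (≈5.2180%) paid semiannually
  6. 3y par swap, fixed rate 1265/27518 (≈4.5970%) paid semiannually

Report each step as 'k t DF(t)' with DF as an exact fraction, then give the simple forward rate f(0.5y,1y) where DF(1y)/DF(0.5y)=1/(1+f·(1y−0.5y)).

step 1 [0.5y] swap r/2=83/4917: DF=(1 − 83/4917·(0))/(1+83/4917) = 4917/5000 ≈ 0.983400
step 2 [1y] swap r/2=284/9633: DF=(1 − 284/9633·(0.983400))/(1+284/9633) = 1179/1250 ≈ 0.943200
step 3 [1.5y] zero: DF = P = 574/625 ≈ 0.918400
step 4 [2y] swap r/2=941/37509: DF=(1 − 941/37509·(0.983400+0.943200+0.918400))/(1+941/37509) = 9059/10000 ≈ 0.905900
step 5 [2.5y] swap r/2=1208/46301: DF=(1 − 1208/46301·(0.983400+0.943200+0.918400+0.905900))/(1+1208/46301) = 1099/1250 ≈ 0.879200
step 6 [3y] swap r/2=1265/55036: DF=(1 − 1265/55036·(0.983400+0.943200+0.918400+0.905900+0.879200))/(1+1265/55036) = 1747/2000 ≈ 0.873500

1 1/2 4917/5000
2 1 1179/1250
3 3/2 574/625
4 2 9059/10000
5 5/2 1099/1250
6 3 1747/2000
f(0.5y,1y) = ((4917/5000)/(1179/1250) − 1)/(1/2) = 67/786 ≈ 8.5242%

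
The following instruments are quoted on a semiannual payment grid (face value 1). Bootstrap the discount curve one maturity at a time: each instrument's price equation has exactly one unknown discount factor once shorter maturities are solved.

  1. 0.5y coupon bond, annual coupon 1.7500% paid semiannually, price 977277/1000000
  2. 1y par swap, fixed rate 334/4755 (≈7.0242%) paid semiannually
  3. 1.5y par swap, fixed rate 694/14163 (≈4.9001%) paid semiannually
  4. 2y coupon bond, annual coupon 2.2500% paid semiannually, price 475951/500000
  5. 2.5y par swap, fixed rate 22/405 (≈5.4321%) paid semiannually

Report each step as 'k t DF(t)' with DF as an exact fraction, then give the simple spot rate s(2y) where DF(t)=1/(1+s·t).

step 1 [0.5y] bond c/2=7/800: DF=(977277/1000000 − 7/800·(0))/(1+7/800) = 1211/1250 ≈ 0.968800
step 2 [1y] swap r/2=167/4755: DF=(1 − 167/4755·(0.968800))/(1+167/4755) = 2333/2500 ≈ 0.933200
step 3 [1.5y] swap r/2=347/14163: DF=(1 − 347/14163·(0.968800+0.933200))/(1+347/14163) = 4653/5000 ≈ 0.930600
step 4 [2y] bond c/2=9/800: DF=(475951/500000 − 9/800·(0.968800+0.933200+0.930600))/(1+9/800) = 4549/5000 ≈ 0.909800
step 5 [2.5y] swap r/2=11/405: DF=(1 − 11/405·(0.968800+0.933200+0.930600+0.909800))/(1+11/405) = 4373/5000 ≈ 0.874600

1 1/2 1211/1250
2 1 2333/2500
3 3/2 4653/5000
4 2 4549/5000
5 5/2 4373/5000
s(2y) = (1/(4549/5000) − 1)/(2) = 451/9098 ≈ 4.9571%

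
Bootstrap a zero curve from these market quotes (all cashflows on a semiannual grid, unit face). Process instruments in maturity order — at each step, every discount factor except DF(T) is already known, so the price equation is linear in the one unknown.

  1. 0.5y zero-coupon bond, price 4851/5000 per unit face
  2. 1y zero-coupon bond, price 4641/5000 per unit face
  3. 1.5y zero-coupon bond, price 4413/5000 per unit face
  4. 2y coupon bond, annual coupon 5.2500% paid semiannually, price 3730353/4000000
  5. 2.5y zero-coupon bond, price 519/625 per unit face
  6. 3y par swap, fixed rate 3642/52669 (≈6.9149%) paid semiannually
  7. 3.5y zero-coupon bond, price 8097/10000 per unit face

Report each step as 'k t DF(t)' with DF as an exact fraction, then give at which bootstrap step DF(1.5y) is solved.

step 1 [0.5y] zero: DF = P = 4851/5000 ≈ 0.970200
step 2 [1y] zero: DF = P = 4641/5000 ≈ 0.928200
step 3 [1.5y] zero: DF = P = 4413/5000 ≈ 0.882600
step 4 [2y] bond c/2=21/800: DF=(3730353/4000000 − 21/800·(0.970200+0.928200+0.882600))/(1+21/800) = 1047/1250 ≈ 0.837600
step 5 [2.5y] zero: DF = P = 519/625 ≈ 0.830400
step 6 [3y] swap r/2=1821/52669: DF=(1 − 1821/52669·(0.970200+0.928200+0.882600+0.837600+0.830400))/(1+1821/52669) = 8179/10000 ≈ 0.817900
step 7 [3.5y] zero: DF = P = 8097/10000 ≈ 0.809700

1 1/2 4851/5000
2 1 4641/5000
3 3/2 4413/5000
4 2 1047/1250
5 5/2 519/625
6 3 8179/10000
7 7/2 8097/10000
DF(1.5y) is solved at step 3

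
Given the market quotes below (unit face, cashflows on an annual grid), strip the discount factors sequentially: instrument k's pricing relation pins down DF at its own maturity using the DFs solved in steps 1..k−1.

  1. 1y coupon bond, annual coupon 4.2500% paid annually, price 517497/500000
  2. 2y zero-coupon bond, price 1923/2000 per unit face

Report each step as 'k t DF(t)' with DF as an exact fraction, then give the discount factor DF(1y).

step 1 [1y] bond c/1=17/400: DF=(517497/500000 − 17/400·(0))/(1+17/400) = 1241/1250 ≈ 0.992800
step 2 [2y] zero: DF = P = 1923/2000 ≈ 0.961500

1 1 1241/1250
2 2 1923/2000
DF(1y) = 1241/1250 ≈ 0.992800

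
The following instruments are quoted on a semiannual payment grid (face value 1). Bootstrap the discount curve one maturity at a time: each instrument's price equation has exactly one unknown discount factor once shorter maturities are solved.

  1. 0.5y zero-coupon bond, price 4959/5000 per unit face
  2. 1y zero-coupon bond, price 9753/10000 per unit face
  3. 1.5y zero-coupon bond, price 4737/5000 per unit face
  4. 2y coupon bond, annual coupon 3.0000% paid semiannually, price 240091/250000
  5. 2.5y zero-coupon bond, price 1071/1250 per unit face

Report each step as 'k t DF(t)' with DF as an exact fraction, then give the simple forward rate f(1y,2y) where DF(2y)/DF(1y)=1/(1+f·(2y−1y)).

step 1 [0.5y] zero: DF = P = 4959/5000 ≈ 0.991800
step 2 [1y] zero: DF = P = 9753/10000 ≈ 0.975300
step 3 [1.5y] zero: DF = P = 4737/5000 ≈ 0.947400
step 4 [2y] bond c/2=3/200: DF=(240091/250000 − 3/200·(0.991800+0.975300+0.947400))/(1+3/200) = 9031/10000 ≈ 0.903100
step 5 [2.5y] zero: DF = P = 1071/1250 ≈ 0.856800

1 1/2 4959/5000
2 1 9753/10000
3 3/2 4737/5000
4 2 9031/10000
5 5/2 1071/1250
f(1y,2y) = ((9753/10000)/(9031/10000) − 1)/(1) = 722/9031 ≈ 7.9947%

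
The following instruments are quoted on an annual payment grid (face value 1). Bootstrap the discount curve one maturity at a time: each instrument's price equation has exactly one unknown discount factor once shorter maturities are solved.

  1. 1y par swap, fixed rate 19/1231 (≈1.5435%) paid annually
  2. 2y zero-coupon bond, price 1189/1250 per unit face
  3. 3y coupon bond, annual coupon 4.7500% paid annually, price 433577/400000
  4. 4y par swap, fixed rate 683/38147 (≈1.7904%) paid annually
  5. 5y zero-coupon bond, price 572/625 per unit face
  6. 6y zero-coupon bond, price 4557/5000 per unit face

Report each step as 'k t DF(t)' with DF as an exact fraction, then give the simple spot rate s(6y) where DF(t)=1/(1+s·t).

1 1 1231/1250
2 2 1189/1250
3 3 947/1000
4 4 9317/10000
5 5 572/625
6 6 4557/5000
s(6y) = (1/(4557/5000) − 1)/(6) = 443/27342 ≈ 1.6202%

step 1 [1y] swap r/1=19/1231: DF=(1 − 19/1231·(0))/(1+19/1231) = 1231/1250 ≈ 0.984800
step 2 [2y] zero: DF = P = 1189/1250 ≈ 0.951200
step 3 [3y] bond c/1=19/400: DF=(433577/400000 − 19/400·(0.984800+0.951200))/(1+19/400) = 947/1000 ≈ 0.947000
step 4 [4y] swap r/1=683/38147: DF=(1 − 683/38147·(0.984800+0.951200+0.947000))/(1+683/38147) = 9317/10000 ≈ 0.931700
step 5 [5y] zero: DF = P = 572/625 ≈ 0.915200
step 6 [6y] zero: DF = P = 4557/5000 ≈ 0.911400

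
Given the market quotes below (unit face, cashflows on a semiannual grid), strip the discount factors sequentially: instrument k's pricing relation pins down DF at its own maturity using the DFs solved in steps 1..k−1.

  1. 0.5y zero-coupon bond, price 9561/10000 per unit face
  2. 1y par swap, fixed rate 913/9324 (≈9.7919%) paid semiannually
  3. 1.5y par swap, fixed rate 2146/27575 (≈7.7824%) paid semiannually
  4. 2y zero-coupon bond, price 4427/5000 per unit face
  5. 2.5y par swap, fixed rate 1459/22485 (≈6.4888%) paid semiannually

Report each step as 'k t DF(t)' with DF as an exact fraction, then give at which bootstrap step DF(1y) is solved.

1 1/2 9561/10000
2 1 9087/10000
3 3/2 8927/10000
4 2 4427/5000
5 5/2 8541/10000
DF(1y) is solved at step 2

step 1 [0.5y] zero: DF = P = 9561/10000 ≈ 0.956100
step 2 [1y] swap r/2=913/18648: DF=(1 − 913/18648·(0.956100))/(1+913/18648) = 9087/10000 ≈ 0.908700
step 3 [1.5y] swap r/2=1073/27575: DF=(1 − 1073/27575·(0.956100+0.908700))/(1+1073/27575) = 8927/10000 ≈ 0.892700
step 4 [2y] zero: DF = P = 4427/5000 ≈ 0.885400
step 5 [2.5y] swap r/2=1459/44970: DF=(1 − 1459/44970·(0.956100+0.908700+0.892700+0.885400))/(1+1459/44970) = 8541/10000 ≈ 0.854100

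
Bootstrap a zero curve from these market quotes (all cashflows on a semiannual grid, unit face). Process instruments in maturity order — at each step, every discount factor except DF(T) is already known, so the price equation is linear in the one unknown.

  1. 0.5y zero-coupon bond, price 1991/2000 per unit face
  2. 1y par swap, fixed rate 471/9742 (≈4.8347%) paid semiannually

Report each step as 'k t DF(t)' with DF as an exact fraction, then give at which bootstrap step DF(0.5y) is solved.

1 1/2 1991/2000
2 1 9529/10000
DF(0.5y) is solved at step 1

step 1 [0.5y] zero: DF = P = 1991/2000 ≈ 0.995500
step 2 [1y] swap r/2=471/19484: DF=(1 − 471/19484·(0.995500))/(1+471/19484) = 9529/10000 ≈ 0.952900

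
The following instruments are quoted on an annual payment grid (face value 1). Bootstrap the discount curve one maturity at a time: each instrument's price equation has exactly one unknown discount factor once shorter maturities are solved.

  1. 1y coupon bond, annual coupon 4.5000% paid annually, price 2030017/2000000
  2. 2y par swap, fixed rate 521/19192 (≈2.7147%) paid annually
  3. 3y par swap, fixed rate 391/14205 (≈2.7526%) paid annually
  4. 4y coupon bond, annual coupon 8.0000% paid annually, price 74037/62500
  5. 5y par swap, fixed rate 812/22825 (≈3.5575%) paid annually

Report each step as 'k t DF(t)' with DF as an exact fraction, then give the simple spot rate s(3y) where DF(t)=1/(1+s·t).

step 1 [1y] bond c/1=9/200: DF=(2030017/2000000 − 9/200·(0))/(1+9/200) = 9713/10000 ≈ 0.971300
step 2 [2y] swap r/1=521/19192: DF=(1 − 521/19192·(0.971300))/(1+521/19192) = 9479/10000 ≈ 0.947900
step 3 [3y] swap r/1=391/14205: DF=(1 − 391/14205·(0.971300+0.947900))/(1+391/14205) = 4609/5000 ≈ 0.921800
step 4 [4y] bond c/1=2/25: DF=(74037/62500 − 2/25·(0.971300+0.947900+0.921800))/(1+2/25) = 554/625 ≈ 0.886400
step 5 [5y] swap r/1=812/22825: DF=(1 − 812/22825·(0.971300+0.947900+0.921800+0.886400))/(1+812/22825) = 1047/1250 ≈ 0.837600

1 1 9713/10000
2 2 9479/10000
3 3 4609/5000
4 4 554/625
5 5 1047/1250
s(3y) = (1/(4609/5000) − 1)/(3) = 391/13827 ≈ 2.8278%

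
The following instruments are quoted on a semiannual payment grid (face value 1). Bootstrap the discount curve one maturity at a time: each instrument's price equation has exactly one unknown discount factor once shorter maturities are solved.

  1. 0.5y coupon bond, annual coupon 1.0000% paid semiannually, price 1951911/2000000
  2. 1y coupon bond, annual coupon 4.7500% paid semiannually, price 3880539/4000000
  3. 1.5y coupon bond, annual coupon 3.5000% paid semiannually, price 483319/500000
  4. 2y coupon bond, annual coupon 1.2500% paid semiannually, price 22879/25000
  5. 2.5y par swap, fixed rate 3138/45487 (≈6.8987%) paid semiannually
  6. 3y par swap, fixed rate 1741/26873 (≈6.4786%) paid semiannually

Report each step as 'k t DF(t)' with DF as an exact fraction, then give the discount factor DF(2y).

step 1 [0.5y] bond c/2=1/200: DF=(1951911/2000000 − 1/200·(0))/(1+1/200) = 9711/10000 ≈ 0.971100
step 2 [1y] bond c/2=19/800: DF=(3880539/4000000 − 19/800·(0.971100))/(1+19/800) = 9251/10000 ≈ 0.925100
step 3 [1.5y] bond c/2=7/400: DF=(483319/500000 − 7/400·(0.971100+0.925100))/(1+7/400) = 4587/5000 ≈ 0.917400
step 4 [2y] bond c/2=1/160: DF=(22879/25000 − 1/160·(0.971100+0.925100+0.917400))/(1+1/160) = 223/250 ≈ 0.892000
step 5 [2.5y] swap r/2=1569/45487: DF=(1 − 1569/45487·(0.971100+0.925100+0.917400+0.892000))/(1+1569/45487) = 8431/10000 ≈ 0.843100
step 6 [3y] swap r/2=1741/53746: DF=(1 − 1741/53746·(0.971100+0.925100+0.917400+0.892000+0.843100))/(1+1741/53746) = 8259/10000 ≈ 0.825900

1 1/2 9711/10000
2 1 9251/10000
3 3/2 4587/5000
4 2 223/250
5 5/2 8431/10000
6 3 8259/10000
DF(2y) = 223/250 ≈ 0.892000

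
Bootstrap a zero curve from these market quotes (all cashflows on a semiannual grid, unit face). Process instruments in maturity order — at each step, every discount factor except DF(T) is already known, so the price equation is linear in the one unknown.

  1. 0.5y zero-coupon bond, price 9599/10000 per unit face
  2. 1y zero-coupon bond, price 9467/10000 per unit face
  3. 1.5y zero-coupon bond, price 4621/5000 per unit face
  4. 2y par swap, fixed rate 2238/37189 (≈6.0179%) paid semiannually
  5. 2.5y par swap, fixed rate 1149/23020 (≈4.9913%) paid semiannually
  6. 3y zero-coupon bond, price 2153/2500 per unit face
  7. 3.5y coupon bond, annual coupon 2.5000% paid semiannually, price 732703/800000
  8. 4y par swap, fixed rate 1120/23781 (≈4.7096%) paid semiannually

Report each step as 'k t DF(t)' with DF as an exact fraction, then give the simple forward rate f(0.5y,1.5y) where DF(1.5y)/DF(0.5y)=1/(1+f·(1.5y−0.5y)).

step 1 [0.5y] zero: DF = P = 9599/10000 ≈ 0.959900
step 2 [1y] zero: DF = P = 9467/10000 ≈ 0.946700
step 3 [1.5y] zero: DF = P = 4621/5000 ≈ 0.924200
step 4 [2y] swap r/2=1119/37189: DF=(1 − 1119/37189·(0.959900+0.946700+0.924200))/(1+1119/37189) = 8881/10000 ≈ 0.888100
step 5 [2.5y] swap r/2=1149/46040: DF=(1 − 1149/46040·(0.959900+0.946700+0.924200+0.888100))/(1+1149/46040) = 8851/10000 ≈ 0.885100
step 6 [3y] zero: DF = P = 2153/2500 ≈ 0.861200
step 7 [3.5y] bond c/2=1/80: DF=(732703/800000 − 1/80·(0.959900+0.946700+0.924200+0.888100+0.885100+0.861200))/(1+1/80) = 8371/10000 ≈ 0.837100
step 8 [4y] swap r/2=560/23781: DF=(1 − 560/23781·(0.959900+0.946700+0.924200+0.888100+0.885100+0.861200+0.837100))/(1+560/23781) = 104/125 ≈ 0.832000

1 1/2 9599/10000
2 1 9467/10000
3 3/2 4621/5000
4 2 8881/10000
5 5/2 8851/10000
6 3 2153/2500
7 7/2 8371/10000
8 4 104/125
f(0.5y,1.5y) = ((9599/10000)/(4621/5000) − 1)/(1) = 357/9242 ≈ 3.8628%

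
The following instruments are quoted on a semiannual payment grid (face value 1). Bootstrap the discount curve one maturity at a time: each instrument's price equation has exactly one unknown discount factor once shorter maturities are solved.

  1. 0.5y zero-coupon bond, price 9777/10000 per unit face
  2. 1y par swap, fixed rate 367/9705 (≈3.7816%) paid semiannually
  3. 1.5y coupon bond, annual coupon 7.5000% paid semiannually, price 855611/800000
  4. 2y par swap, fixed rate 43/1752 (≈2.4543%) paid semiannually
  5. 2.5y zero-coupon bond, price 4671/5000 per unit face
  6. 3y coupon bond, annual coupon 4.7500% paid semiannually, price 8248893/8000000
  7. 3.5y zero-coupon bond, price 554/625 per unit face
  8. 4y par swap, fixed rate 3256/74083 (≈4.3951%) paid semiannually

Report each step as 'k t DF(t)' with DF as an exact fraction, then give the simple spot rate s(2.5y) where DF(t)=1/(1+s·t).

step 1 [0.5y] zero: DF = P = 9777/10000 ≈ 0.977700
step 2 [1y] swap r/2=367/19410: DF=(1 − 367/19410·(0.977700))/(1+367/19410) = 9633/10000 ≈ 0.963300
step 3 [1.5y] bond c/2=3/80: DF=(855611/800000 − 3/80·(0.977700+0.963300))/(1+3/80) = 9607/10000 ≈ 0.960700
step 4 [2y] swap r/2=43/3504: DF=(1 − 43/3504·(0.977700+0.963300+0.960700))/(1+43/3504) = 9527/10000 ≈ 0.952700
step 5 [2.5y] zero: DF = P = 4671/5000 ≈ 0.934200
step 6 [3y] bond c/2=19/800: DF=(8248893/8000000 − 19/800·(0.977700+0.963300+0.960700+0.952700+0.934200))/(1+19/800) = 8961/10000 ≈ 0.896100
step 7 [3.5y] zero: DF = P = 554/625 ≈ 0.886400
step 8 [4y] swap r/2=1628/74083: DF=(1 − 1628/74083·(0.977700+0.963300+0.960700+0.952700+0.934200+0.896100+0.886400))/(1+1628/74083) = 2093/2500 ≈ 0.837200

1 1/2 9777/10000
2 1 9633/10000
3 3/2 9607/10000
4 2 9527/10000
5 5/2 4671/5000
6 3 8961/10000
7 7/2 554/625
8 4 2093/2500
s(2.5y) = (1/(4671/5000) − 1)/(5/2) = 658/23355 ≈ 2.8174%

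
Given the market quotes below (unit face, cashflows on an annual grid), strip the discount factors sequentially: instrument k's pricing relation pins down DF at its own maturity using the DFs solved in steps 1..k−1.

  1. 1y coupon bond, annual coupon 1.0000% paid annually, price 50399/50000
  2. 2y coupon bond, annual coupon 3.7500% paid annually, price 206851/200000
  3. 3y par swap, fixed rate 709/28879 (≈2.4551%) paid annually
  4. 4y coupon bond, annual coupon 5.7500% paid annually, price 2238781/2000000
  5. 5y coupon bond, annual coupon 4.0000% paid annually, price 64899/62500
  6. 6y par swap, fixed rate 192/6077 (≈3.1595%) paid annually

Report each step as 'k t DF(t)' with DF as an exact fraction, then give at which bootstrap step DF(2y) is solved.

1 1 499/500
2 2 1201/1250
3 3 9291/10000
4 4 1803/2000
5 5 8527/10000
6 6 517/625
DF(2y) is solved at step 2

step 1 [1y] bond c/1=1/100: DF=(50399/50000 − 1/100·(0))/(1+1/100) = 499/500 ≈ 0.998000
step 2 [2y] bond c/1=3/80: DF=(206851/200000 − 3/80·(0.998000))/(1+3/80) = 1201/1250 ≈ 0.960800
step 3 [3y] swap r/1=709/28879: DF=(1 − 709/28879·(0.998000+0.960800))/(1+709/28879) = 9291/10000 ≈ 0.929100
step 4 [4y] bond c/1=23/400: DF=(2238781/2000000 − 23/400·(0.998000+0.960800+0.929100))/(1+23/400) = 1803/2000 ≈ 0.901500
step 5 [5y] bond c/1=1/25: DF=(64899/62500 − 1/25·(0.998000+0.960800+0.929100+0.901500))/(1+1/25) = 8527/10000 ≈ 0.852700
step 6 [6y] swap r/1=192/6077: DF=(1 − 192/6077·(0.998000+0.960800+0.929100+0.901500+0.852700))/(1+192/6077) = 517/625 ≈ 0.827200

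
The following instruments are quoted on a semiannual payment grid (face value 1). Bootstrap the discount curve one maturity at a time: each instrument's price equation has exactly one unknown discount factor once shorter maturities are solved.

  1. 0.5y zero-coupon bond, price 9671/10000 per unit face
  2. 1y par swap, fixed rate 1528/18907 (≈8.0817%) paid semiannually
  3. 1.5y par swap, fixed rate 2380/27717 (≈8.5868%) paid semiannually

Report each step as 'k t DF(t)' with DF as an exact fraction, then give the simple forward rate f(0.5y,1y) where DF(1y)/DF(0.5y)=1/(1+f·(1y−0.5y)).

1 1/2 9671/10000
2 1 2309/2500
3 3/2 881/1000
f(0.5y,1y) = ((9671/10000)/(2309/2500) − 1)/(1/2) = 435/4618 ≈ 9.4197%

step 1 [0.5y] zero: DF = P = 9671/10000 ≈ 0.967100
step 2 [1y] swap r/2=764/18907: DF=(1 − 764/18907·(0.967100))/(1+764/18907) = 2309/2500 ≈ 0.923600
step 3 [1.5y] swap r/2=1190/27717: DF=(1 − 1190/27717·(0.967100+0.923600))/(1+1190/27717) = 881/1000 ≈ 0.881000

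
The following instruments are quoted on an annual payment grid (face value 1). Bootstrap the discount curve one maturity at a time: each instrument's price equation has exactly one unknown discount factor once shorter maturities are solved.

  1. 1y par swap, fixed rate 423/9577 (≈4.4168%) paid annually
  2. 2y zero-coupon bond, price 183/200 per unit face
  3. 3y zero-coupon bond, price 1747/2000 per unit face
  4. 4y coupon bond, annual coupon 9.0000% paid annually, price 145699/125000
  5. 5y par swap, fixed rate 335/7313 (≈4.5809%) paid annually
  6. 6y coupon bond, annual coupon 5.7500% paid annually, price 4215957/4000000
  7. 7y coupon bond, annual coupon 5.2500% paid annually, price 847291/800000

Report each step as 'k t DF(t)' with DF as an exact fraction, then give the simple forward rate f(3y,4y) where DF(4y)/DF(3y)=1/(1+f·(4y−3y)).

step 1 [1y] swap r/1=423/9577: DF=(1 − 423/9577·(0))/(1+423/9577) = 9577/10000 ≈ 0.957700
step 2 [2y] zero: DF = P = 183/200 ≈ 0.915000
step 3 [3y] zero: DF = P = 1747/2000 ≈ 0.873500
step 4 [4y] bond c/1=9/100: DF=(145699/125000 − 9/100·(0.957700+0.915000+0.873500))/(1+9/100) = 4213/5000 ≈ 0.842600
step 5 [5y] swap r/1=335/7313: DF=(1 − 335/7313·(0.957700+0.915000+0.873500+0.842600))/(1+335/7313) = 799/1000 ≈ 0.799000
step 6 [6y] bond c/1=23/400: DF=(4215957/4000000 − 23/400·(0.957700+0.915000+0.873500+0.842600+0.799000))/(1+23/400) = 7581/10000 ≈ 0.758100
step 7 [7y] bond c/1=21/400: DF=(847291/800000 − 21/400·(0.957700+0.915000+0.873500+0.842600+0.799000+0.758100))/(1+21/400) = 937/1250 ≈ 0.749600

1 1 9577/10000
2 2 183/200
3 3 1747/2000
4 4 4213/5000
5 5 799/1000
6 6 7581/10000
7 7 937/1250
f(3y,4y) = ((1747/2000)/(4213/5000) − 1)/(1) = 309/8426 ≈ 3.6672%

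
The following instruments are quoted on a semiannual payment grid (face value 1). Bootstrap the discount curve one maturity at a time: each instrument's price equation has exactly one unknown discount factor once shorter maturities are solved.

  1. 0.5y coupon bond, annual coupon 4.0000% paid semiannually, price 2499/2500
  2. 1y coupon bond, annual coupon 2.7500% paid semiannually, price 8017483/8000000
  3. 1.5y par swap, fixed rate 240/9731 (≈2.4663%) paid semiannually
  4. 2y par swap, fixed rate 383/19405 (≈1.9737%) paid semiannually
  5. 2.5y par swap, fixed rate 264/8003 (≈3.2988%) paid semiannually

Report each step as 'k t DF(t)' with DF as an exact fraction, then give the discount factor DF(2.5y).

1 1/2 49/50
2 1 9753/10000
3 3/2 241/250
4 2 9617/10000
5 5/2 1151/1250
DF(2.5y) = 1151/1250 ≈ 0.920800

step 1 [0.5y] bond c/2=1/50: DF=(2499/2500 − 1/50·(0))/(1+1/50) = 49/50 ≈ 0.980000
step 2 [1y] bond c/2=11/800: DF=(8017483/8000000 − 11/800·(0.980000))/(1+11/800) = 9753/10000 ≈ 0.975300
step 3 [1.5y] swap r/2=120/9731: DF=(1 − 120/9731·(0.980000+0.975300))/(1+120/9731) = 241/250 ≈ 0.964000
step 4 [2y] swap r/2=383/38810: DF=(1 − 383/38810·(0.980000+0.975300+0.964000))/(1+383/38810) = 9617/10000 ≈ 0.961700
step 5 [2.5y] swap r/2=132/8003: DF=(1 − 132/8003·(0.980000+0.975300+0.964000+0.961700))/(1+132/8003) = 1151/1250 ≈ 0.920800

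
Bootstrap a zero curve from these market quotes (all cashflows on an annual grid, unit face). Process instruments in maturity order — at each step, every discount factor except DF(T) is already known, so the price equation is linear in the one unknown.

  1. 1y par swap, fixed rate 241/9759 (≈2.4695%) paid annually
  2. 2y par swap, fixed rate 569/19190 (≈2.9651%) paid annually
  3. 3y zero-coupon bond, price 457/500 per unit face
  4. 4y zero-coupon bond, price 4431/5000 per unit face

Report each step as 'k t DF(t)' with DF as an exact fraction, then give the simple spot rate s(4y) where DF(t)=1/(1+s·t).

step 1 [1y] swap r/1=241/9759: DF=(1 − 241/9759·(0))/(1+241/9759) = 9759/10000 ≈ 0.975900
step 2 [2y] swap r/1=569/19190: DF=(1 − 569/19190·(0.975900))/(1+569/19190) = 9431/10000 ≈ 0.943100
step 3 [3y] zero: DF = P = 457/500 ≈ 0.914000
step 4 [4y] zero: DF = P = 4431/5000 ≈ 0.886200

1 1 9759/10000
2 2 9431/10000
3 3 457/500
4 4 4431/5000
s(4y) = (1/(4431/5000) − 1)/(4) = 569/17724 ≈ 3.2103%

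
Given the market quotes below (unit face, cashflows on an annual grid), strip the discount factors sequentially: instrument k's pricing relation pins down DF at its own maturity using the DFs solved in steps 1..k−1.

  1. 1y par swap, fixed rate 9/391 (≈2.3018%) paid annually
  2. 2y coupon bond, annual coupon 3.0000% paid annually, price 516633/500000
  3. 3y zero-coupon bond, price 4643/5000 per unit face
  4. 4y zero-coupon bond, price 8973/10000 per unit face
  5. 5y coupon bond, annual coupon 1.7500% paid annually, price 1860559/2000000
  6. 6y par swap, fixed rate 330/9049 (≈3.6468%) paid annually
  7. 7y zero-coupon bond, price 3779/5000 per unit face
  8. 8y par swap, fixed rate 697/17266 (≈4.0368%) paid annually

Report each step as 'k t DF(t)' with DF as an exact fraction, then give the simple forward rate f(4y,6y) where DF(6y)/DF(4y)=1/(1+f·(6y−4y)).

1 1 391/400
2 2 9747/10000
3 3 4643/5000
4 4 8973/10000
5 5 8493/10000
6 6 401/500
7 7 3779/5000
8 8 1803/2500
f(4y,6y) = ((8973/10000)/(401/500) − 1)/(2) = 953/16040 ≈ 5.9414%

step 1 [1y] swap r/1=9/391: DF=(1 − 9/391·(0))/(1+9/391) = 391/400 ≈ 0.977500
step 2 [2y] bond c/1=3/100: DF=(516633/500000 − 3/100·(0.977500))/(1+3/100) = 9747/10000 ≈ 0.974700
step 3 [3y] zero: DF = P = 4643/5000 ≈ 0.928600
step 4 [4y] zero: DF = P = 8973/10000 ≈ 0.897300
step 5 [5y] bond c/1=7/400: DF=(1860559/2000000 − 7/400·(0.977500+0.974700+0.928600+0.897300))/(1+7/400) = 8493/10000 ≈ 0.849300
step 6 [6y] swap r/1=330/9049: DF=(1 − 330/9049·(0.977500+0.974700+0.928600+0.897300+0.849300))/(1+330/9049) = 401/500 ≈ 0.802000
step 7 [7y] zero: DF = P = 3779/5000 ≈ 0.755800
step 8 [8y] swap r/1=697/17266: DF=(1 − 697/17266·(0.977500+0.974700+0.928600+0.897300+0.849300+0.802000+0.755800))/(1+697/17266) = 1803/2500 ≈ 0.721200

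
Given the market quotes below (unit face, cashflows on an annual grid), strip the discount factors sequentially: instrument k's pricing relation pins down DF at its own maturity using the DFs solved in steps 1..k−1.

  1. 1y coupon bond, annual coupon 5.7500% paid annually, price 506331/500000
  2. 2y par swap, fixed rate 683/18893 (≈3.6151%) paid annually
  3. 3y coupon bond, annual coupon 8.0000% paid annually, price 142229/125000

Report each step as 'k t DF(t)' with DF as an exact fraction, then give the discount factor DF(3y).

step 1 [1y] bond c/1=23/400: DF=(506331/500000 − 23/400·(0))/(1+23/400) = 1197/1250 ≈ 0.957600
step 2 [2y] swap r/1=683/18893: DF=(1 − 683/18893·(0.957600))/(1+683/18893) = 9317/10000 ≈ 0.931700
step 3 [3y] bond c/1=2/25: DF=(142229/125000 − 2/25·(0.957600+0.931700))/(1+2/25) = 571/625 ≈ 0.913600

1 1 1197/1250
2 2 9317/10000
3 3 571/625
DF(3y) = 571/625 ≈ 0.913600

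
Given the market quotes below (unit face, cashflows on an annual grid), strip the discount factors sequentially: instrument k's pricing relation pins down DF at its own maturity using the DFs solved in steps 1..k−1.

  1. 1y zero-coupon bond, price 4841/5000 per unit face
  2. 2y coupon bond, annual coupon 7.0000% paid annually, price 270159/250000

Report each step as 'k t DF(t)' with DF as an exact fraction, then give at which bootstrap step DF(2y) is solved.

step 1 [1y] zero: DF = P = 4841/5000 ≈ 0.968200
step 2 [2y] bond c/1=7/100: DF=(270159/250000 − 7/100·(0.968200))/(1+7/100) = 4733/5000 ≈ 0.946600

1 1 4841/5000
2 2 4733/5000
DF(2y) is solved at step 2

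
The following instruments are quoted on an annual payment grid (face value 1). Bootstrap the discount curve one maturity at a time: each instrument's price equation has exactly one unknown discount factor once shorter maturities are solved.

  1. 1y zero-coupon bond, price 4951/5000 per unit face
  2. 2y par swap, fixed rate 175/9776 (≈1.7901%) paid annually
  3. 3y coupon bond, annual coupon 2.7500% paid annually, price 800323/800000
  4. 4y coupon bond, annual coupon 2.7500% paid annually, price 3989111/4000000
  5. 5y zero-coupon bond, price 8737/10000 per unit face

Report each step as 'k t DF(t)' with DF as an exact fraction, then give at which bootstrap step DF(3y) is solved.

1 1 4951/5000
2 2 193/200
3 3 9213/10000
4 4 1117/1250
5 5 8737/10000
DF(3y) is solved at step 3

step 1 [1y] zero: DF = P = 4951/5000 ≈ 0.990200
step 2 [2y] swap r/1=175/9776: DF=(1 − 175/9776·(0.990200))/(1+175/9776) = 193/200 ≈ 0.965000
step 3 [3y] bond c/1=11/400: DF=(800323/800000 − 11/400·(0.990200+0.965000))/(1+11/400) = 9213/10000 ≈ 0.921300
step 4 [4y] bond c/1=11/400: DF=(3989111/4000000 − 11/400·(0.990200+0.965000+0.921300))/(1+11/400) = 1117/1250 ≈ 0.893600
step 5 [5y] zero: DF = P = 8737/10000 ≈ 0.873700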